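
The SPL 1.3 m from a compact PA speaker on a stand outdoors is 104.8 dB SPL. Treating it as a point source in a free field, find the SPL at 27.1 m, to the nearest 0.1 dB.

Inverse-square spreading gives ΔL = −20·log₁₀(d₂/d₁).
ΔL = −20·log₁₀(27.1/1.3) = -26.38 dB, so L₂ = 104.8 + (-26.38) = 78.4 dB SPL.

78.4 dB SPL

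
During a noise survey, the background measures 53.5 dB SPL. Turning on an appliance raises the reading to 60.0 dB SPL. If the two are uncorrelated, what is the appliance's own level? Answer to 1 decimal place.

58.9 dB SPL

Background correction is a power subtraction:
L_src = 10·log₁₀(10^(60.0/10) − 10^(53.5/10)) = 10·log₁₀(776100) = 58.9 dB SPL.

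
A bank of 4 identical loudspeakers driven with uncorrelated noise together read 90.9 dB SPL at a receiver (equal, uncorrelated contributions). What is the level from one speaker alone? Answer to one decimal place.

4 equal incoherent sources add 10·log₁₀(4) = 6.02 dB over one source.
L_one = 90.9 − 6.02 = 84.9 dB SPL.

84.9 dB SPL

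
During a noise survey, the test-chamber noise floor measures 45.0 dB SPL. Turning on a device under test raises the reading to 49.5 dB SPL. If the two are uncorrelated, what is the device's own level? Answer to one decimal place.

Remove the background by subtracting linear intensities:
L_src = 10·log₁₀(10^(49.5/10) − 10^(45.0/10)) = 10·log₁₀(57500) = 47.6 dB SPL.

47.6 dB SPL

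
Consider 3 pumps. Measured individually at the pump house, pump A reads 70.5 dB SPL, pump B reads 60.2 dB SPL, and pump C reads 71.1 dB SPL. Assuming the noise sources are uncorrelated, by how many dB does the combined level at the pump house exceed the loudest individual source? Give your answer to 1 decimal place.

2.9 dB

Add the sources as powers (linear), then convert back to dB:
L_total = 10·log₁₀(10^(70.5/10) + 10^(60.2/10) + 10^(71.1/10)) = 74.01 dB SPL.
Excess over the loudest (71.1 dB): 74.01 − 71.1 = 2.9 dB.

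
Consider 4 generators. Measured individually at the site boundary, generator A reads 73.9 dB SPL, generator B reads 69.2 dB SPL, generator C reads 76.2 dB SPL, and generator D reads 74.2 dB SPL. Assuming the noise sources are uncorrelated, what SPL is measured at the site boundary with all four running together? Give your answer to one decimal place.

80.0 dB SPL

Uncorrelated sources add in intensity (power), not in dB.
L_total = 10·log₁₀(10^(73.9/10) + 10^(69.2/10) + 10^(76.2/10) + 10^(74.2/10)) = 10·log₁₀(100900000) = 80.0 dB SPL.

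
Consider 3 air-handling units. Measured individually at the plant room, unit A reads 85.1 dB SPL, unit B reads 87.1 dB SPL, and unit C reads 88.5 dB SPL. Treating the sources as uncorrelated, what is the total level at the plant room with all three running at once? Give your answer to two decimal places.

91.89 dB SPL

Add the sources as powers (linear), then convert back to dB:
L_total = 10·log₁₀(10^(85.1/10) + 10^(87.1/10) + 10^(88.5/10)) = 10·log₁₀(1544000000) = 91.89 dB SPL.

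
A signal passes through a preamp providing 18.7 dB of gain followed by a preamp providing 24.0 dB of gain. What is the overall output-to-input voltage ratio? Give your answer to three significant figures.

Net gain = 18.7 + 24.0 = 42.7 dB.
Voltage ratio = 10^(42.7/20) = 136.

136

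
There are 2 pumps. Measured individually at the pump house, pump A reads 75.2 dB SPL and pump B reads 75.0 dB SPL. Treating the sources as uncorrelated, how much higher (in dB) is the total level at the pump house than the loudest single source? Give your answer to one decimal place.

Uncorrelated sources add in intensity (power), not in dB.
L_total = 10·log₁₀(10^(75.2/10) + 10^(75.0/10)) = 78.11 dB SPL.
Excess over the loudest (75.2 dB): 78.11 − 75.2 = 2.9 dB.

2.9 dB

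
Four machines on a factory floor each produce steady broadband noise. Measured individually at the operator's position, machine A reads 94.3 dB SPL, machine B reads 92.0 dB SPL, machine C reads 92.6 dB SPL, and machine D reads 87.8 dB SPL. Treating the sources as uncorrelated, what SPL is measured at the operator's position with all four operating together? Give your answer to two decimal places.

98.26 dB SPL

Uncorrelated sources add in intensity (power), not in dB.
L_total = 10·log₁₀(10^(94.3/10) + 10^(92.0/10) + 10^(92.6/10) + 10^(87.8/10)) = 10·log₁₀(6699000000) = 98.26 dB SPL.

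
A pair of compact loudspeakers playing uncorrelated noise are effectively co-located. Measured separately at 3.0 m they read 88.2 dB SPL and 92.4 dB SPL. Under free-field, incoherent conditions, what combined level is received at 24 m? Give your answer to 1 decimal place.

Combined at 3.0 m: 10·log₁₀(10^(88.2/10)+10^(92.4/10)) = 93.80 dB SPL.
Then apply −20·log₁₀(24/3.0) = -18.06 dB → 75.7 dB SPL.

75.7 dB SPL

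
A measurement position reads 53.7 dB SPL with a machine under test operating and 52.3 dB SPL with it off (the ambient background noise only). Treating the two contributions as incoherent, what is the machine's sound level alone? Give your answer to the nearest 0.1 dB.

48.1 dB SPL

Subtract intensities: L_src = 10·log₁₀(10^(L_total/10) − 10^(L_bg/10)).
L_src = 10·log₁₀(10^(53.7/10) − 10^(52.3/10)) = 10·log₁₀(64600) = 48.1 dB SPL.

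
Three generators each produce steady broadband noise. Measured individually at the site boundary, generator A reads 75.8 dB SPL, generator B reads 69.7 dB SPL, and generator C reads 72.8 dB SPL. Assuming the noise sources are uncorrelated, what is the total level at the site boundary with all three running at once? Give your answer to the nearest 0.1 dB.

Incoherent sources sum as intensities:
L_total = 10·log₁₀(10^(75.8/10) + 10^(69.7/10) + 10^(72.8/10)) = 10·log₁₀(66410000) = 78.2 dB SPL.

78.2 dB SPL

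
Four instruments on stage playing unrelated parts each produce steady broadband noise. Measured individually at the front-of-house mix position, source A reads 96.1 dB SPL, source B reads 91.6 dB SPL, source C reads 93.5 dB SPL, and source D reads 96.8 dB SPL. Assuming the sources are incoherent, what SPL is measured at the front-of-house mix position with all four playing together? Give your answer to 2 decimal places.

100.98 dB SPL

Add the sources as powers (linear), then convert back to dB:
L_total = 10·log₁₀(10^(96.1/10) + 10^(91.6/10) + 10^(93.5/10) + 10^(96.8/10)) = 10·log₁₀(12544000000) = 100.98 dB SPL.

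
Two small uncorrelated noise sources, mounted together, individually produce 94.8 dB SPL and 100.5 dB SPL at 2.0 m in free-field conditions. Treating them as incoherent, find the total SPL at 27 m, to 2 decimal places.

Combined at 2.0 m: 10·log₁₀(10^(94.8/10)+10^(100.5/10)) = 101.535 dB SPL.
Then apply −20·log₁₀(27/2.0) = -22.607 dB → 78.93 dB SPL.

78.93 dB SPL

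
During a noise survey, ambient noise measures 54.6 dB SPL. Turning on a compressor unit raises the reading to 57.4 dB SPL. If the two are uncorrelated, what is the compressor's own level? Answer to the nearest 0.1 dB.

Subtract intensities: L_src = 10·log₁₀(10^(L_total/10) − 10^(L_bg/10)).
L_src = 10·log₁₀(10^(57.4/10) − 10^(54.6/10)) = 10·log₁₀(261100) = 54.2 dB SPL.

54.2 dB SPL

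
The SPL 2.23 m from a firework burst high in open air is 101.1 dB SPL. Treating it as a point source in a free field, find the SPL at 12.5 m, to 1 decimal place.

Inverse-square spreading gives ΔL = −20·log₁₀(d₂/d₁).
ΔL = −20·log₁₀(12.5/2.23) = -14.97 dB, so L₂ = 101.1 + (-14.97) = 86.1 dB SPL.

86.1 dB SPL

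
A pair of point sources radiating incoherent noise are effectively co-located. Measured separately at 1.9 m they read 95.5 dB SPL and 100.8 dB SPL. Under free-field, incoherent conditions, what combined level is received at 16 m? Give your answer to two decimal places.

Combined at 1.9 m: 10·log₁₀(10^(95.5/10)+10^(100.8/10)) = 101.923 dB SPL.
Then apply −20·log₁₀(16/1.9) = -18.507 dB → 83.42 dB SPL.

83.42 dB SPL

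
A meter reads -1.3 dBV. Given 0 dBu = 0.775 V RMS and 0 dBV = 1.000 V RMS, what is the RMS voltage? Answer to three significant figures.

V = 1.000 V × 10^(-1.3/20).
= 1.000 × 0.8610 = 0.861 V.

0.861 V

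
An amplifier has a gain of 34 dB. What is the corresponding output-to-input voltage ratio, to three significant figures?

Voltage ratio = 10^(dB/20).
10^(34/20) = 10^(1.700) = 50.1.

50.1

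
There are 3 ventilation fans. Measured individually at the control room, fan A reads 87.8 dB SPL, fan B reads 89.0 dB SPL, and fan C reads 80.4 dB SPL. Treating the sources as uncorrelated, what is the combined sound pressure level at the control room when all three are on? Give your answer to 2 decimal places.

91.78 dB SPL

Incoherent sources sum as intensities:
L_total = 10·log₁₀(10^(87.8/10) + 10^(89.0/10) + 10^(80.4/10)) = 10·log₁₀(1507000000) = 91.78 dB SPL.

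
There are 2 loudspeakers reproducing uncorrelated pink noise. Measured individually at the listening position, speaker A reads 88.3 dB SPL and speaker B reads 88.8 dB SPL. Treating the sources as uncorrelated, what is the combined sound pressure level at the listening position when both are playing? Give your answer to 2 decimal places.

91.57 dB SPL

Incoherent sources sum as intensities:
L_total = 10·log₁₀(10^(88.3/10) + 10^(88.8/10)) = 10·log₁₀(1435000000) = 91.57 dB SPL.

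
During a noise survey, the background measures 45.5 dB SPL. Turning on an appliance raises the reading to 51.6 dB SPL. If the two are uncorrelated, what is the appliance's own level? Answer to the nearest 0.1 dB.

Remove the background by subtracting linear intensities:
L_src = 10·log₁₀(10^(51.6/10) − 10^(45.5/10)) = 10·log₁₀(109100) = 50.4 dB SPL.

50.4 dB SPL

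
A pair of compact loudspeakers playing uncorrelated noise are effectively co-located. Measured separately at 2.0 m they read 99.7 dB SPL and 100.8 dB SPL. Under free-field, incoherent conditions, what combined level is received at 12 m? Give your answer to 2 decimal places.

Combined at 2.0 m: 10·log₁₀(10^(99.7/10)+10^(100.8/10)) = 103.295 dB SPL.
Then apply −20·log₁₀(12/2.0) = -15.563 dB → 87.73 dB SPL.

87.73 dB SPL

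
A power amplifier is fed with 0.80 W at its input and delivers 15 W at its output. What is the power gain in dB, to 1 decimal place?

12.7 dB

Power ratio → dB uses the 10·log₁₀ form:
10·log₁₀(15/0.80) = 10·log₁₀(18.75) = 12.7 dB.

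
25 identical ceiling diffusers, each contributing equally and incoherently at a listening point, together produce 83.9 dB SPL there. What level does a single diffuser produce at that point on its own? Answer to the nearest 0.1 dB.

69.9 dB SPL

25 equal incoherent sources add 10·log₁₀(25) = 13.98 dB over one source.
L_one = 83.9 − 13.98 = 69.9 dB SPL.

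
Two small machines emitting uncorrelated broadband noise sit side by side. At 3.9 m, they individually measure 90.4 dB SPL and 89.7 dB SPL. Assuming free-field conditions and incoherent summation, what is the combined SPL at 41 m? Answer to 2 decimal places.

Combined at 3.9 m: 10·log₁₀(10^(90.4/10)+10^(89.7/10)) = 93.074 dB SPL.
Then apply −20·log₁₀(41/3.9) = -20.434 dB → 72.64 dB SPL.

72.64 dB SPL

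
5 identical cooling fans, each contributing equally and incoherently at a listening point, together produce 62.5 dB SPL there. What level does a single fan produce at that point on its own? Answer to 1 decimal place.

55.5 dB SPL

5 equal incoherent sources add 10·log₁₀(5) = 6.99 dB over one source.
L_one = 62.5 − 6.99 = 55.5 dB SPL.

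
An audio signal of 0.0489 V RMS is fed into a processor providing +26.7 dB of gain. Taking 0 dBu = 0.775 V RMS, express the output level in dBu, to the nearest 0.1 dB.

Input level: 20·log₁₀(0.0489/0.775) = -24.00 dBu.
Output: -24.00 + 26.7 = +2.7 dBu.

+2.7 dBu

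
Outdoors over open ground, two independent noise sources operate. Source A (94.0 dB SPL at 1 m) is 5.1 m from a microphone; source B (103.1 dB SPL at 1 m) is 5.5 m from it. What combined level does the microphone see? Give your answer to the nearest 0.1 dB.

At the listener: L_A = 94.0 − 20·log₁₀(5.1) = 79.85 dB; L_B = 103.1 − 20·log₁₀(5.5) = 88.29 dB.
Combined: 10·log₁₀(10^(79.85/10)+10^(88.29/10)) = 88.9 dB SPL.

88.9 dB SPL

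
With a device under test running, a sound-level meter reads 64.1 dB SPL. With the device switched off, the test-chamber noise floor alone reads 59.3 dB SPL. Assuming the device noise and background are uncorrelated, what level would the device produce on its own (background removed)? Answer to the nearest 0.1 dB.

62.4 dB SPL

Background correction is a power subtraction:
L_src = 10·log₁₀(10^(64.1/10) − 10^(59.3/10)) = 10·log₁₀(1719000) = 62.4 dB SPL.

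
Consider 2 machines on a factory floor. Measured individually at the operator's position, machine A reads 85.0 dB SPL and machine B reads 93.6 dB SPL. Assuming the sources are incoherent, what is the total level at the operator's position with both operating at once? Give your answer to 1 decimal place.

Uncorrelated sources add in intensity (power), not in dB.
L_total = 10·log₁₀(10^(85.0/10) + 10^(93.6/10)) = 10·log₁₀(2607000000) = 94.2 dB SPL.

94.2 dB SPL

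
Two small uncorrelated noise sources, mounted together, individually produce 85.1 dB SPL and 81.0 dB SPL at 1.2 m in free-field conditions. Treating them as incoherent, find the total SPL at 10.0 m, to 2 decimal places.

68.11 dB SPL

Combined at 1.2 m: 10·log₁₀(10^(85.1/10)+10^(81.0/10)) = 86.527 dB SPL.
Then apply −20·log₁₀(10.0/1.2) = -18.416 dB → 68.11 dB SPL.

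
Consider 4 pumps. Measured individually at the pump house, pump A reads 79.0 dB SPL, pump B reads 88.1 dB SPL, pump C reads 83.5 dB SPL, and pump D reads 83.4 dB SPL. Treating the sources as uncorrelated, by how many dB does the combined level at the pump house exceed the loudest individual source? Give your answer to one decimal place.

2.6 dB

Add the sources as powers (linear), then convert back to dB:
L_total = 10·log₁₀(10^(79.0/10) + 10^(88.1/10) + 10^(83.5/10) + 10^(83.4/10)) = 90.67 dB SPL.
Excess over the loudest (88.1 dB): 90.67 − 88.1 = 2.6 dB.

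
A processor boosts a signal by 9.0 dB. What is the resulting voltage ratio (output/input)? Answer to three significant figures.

2.82

Voltage ratio = 10^(dB/20).
10^(9.0/20) = 10^(0.4500) = 2.82.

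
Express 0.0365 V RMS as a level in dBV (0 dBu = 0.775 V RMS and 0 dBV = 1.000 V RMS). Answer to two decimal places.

dBV = 20·log₁₀(V / 1.000 V).
20·log₁₀(0.0365/1.000) = -28.75 dBV.

-28.75 dBV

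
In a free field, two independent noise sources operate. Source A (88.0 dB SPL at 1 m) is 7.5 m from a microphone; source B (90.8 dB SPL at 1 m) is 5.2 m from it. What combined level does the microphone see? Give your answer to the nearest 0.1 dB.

77.5 dB SPL

At the listener: L_A = 88.0 − 20·log₁₀(7.5) = 70.50 dB; L_B = 90.8 − 20·log₁₀(5.2) = 76.48 dB.
Combined: 10·log₁₀(10^(70.50/10)+10^(76.48/10)) = 77.5 dB SPL.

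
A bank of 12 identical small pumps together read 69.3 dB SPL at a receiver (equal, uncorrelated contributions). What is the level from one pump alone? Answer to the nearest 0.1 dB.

12 equal incoherent sources add 10·log₁₀(12) = 10.79 dB over one source.
L_one = 69.3 − 10.79 = 58.5 dB SPL.

58.5 dB SPL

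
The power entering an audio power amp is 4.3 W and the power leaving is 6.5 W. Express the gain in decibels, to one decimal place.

1.8 dB

Power is a power quantity, so gain = 10·log₁₀(P_out/P_in).
10·log₁₀(6.5/4.3) = 10·log₁₀(1.512) = 1.8 dB.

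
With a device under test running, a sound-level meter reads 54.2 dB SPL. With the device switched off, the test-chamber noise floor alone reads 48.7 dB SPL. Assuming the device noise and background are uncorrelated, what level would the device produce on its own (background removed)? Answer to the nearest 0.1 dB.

Background correction is a power subtraction:
L_src = 10·log₁₀(10^(54.2/10) − 10^(48.7/10)) = 10·log₁₀(188900) = 52.8 dB SPL.

52.8 dB SPL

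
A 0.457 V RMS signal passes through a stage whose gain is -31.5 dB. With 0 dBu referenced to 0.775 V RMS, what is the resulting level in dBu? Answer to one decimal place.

-36.1 dBu

Input level: 20·log₁₀(0.457/0.775) = -4.59 dBu.
Output: -4.59 − 31.5 = -36.1 dBu.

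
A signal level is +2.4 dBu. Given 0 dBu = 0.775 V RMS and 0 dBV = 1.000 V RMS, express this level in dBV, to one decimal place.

The offset between the scales is 20·log₁₀(0.775/1.000) = −2.214 dB.
So dBV = +2.4 − 2.214 = +0.2 dBV.

+0.2 dBV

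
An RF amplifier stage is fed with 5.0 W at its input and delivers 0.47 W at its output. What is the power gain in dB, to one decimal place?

-10.3 dB

For a power ratio, dB = 10·log₁₀(P₂/P₁).
10·log₁₀(0.47/5.0) = 10·log₁₀(0.09400) = -10.3 dB.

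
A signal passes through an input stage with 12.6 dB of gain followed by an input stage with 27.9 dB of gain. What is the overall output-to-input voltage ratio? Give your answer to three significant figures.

106

Net gain = 12.6 + 27.9 = 40.5 dB.
Voltage ratio = 10^(40.5/20) = 106.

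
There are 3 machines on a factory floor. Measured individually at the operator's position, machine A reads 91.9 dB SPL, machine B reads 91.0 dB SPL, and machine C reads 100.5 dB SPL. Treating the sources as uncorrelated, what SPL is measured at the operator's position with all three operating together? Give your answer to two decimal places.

Incoherent sources sum as intensities:
L_total = 10·log₁₀(10^(91.9/10) + 10^(91.0/10) + 10^(100.5/10)) = 10·log₁₀(14028000000) = 101.47 dB SPL.

101.47 dB SPL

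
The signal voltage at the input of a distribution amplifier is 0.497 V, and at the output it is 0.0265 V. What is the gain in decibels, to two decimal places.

-25.46 dB

Voltage ratio → dB uses the 20·log₁₀ form:
20·log₁₀(0.0265/0.497) = 20·log₁₀(0.05332) = -25.46 dB.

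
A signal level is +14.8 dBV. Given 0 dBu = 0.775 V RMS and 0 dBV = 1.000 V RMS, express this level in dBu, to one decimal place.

The offset between the scales is 20·log₁₀(0.775/1.000) = −2.214 dB.
So dBu = +14.8 + 2.214 = +17.0 dBu.

+17.0 dBu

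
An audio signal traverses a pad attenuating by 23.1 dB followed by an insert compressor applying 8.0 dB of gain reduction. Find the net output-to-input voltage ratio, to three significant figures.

Net gain = (−23.1) + (−8.0) = -31.1 dB.
Voltage ratio = 10^(-31.1/20) = 0.0279.

0.0279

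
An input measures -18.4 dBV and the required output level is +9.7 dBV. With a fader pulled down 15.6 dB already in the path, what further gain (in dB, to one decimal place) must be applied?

43.7 dB

The required make-up gain is the shortfall in the dB sum.
G = +9.7 − (-18.4) + 15.6 = 43.7 dB.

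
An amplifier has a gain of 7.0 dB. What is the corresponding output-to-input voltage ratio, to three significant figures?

2.24

Voltage ratio = 10^(dB/20).
10^(7.0/20) = 10^(0.3500) = 2.24.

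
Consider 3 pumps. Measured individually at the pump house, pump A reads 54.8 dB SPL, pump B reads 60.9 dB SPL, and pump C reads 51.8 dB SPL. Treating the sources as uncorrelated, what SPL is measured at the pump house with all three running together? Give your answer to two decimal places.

Incoherent sources sum as intensities:
L_total = 10·log₁₀(10^(54.8/10) + 10^(60.9/10) + 10^(51.8/10)) = 10·log₁₀(1684000) = 62.26 dB SPL.

62.26 dB SPL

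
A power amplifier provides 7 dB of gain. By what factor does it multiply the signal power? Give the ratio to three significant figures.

5.01

Power ratio = 10^(dB/10).
10^(7/10) = 10^(0.7000) = 5.01.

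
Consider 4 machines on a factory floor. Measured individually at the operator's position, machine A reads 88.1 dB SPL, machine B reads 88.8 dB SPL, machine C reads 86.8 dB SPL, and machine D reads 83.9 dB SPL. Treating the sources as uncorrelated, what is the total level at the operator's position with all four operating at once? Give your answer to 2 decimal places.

Incoherent sources sum as intensities:
L_total = 10·log₁₀(10^(88.1/10) + 10^(88.8/10) + 10^(86.8/10) + 10^(83.9/10)) = 10·log₁₀(2128000000) = 93.28 dB SPL.

93.28 dB SPL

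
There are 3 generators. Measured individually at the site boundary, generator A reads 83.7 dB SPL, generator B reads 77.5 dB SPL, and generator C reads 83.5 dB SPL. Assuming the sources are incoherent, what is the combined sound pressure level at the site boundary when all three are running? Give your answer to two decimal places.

Uncorrelated sources add in intensity (power), not in dB.
L_total = 10·log₁₀(10^(83.7/10) + 10^(77.5/10) + 10^(83.5/10)) = 10·log₁₀(514500000) = 87.11 dB SPL.

87.11 dB SPL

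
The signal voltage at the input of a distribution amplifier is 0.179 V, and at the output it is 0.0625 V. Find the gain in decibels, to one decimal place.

-9.1 dB

Voltage is an amplitude quantity, so gain = 20·log₁₀(V_out/V_in).
20·log₁₀(0.0625/0.179) = 20·log₁₀(0.3492) = -9.1 dB.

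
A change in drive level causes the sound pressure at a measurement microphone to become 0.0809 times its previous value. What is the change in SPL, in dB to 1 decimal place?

-21.8 dB

Sound pressure is an amplitude quantity: ΔL = 20·log₁₀(p₂/p₁).
20·log₁₀(0.0809) = -21.8 dB.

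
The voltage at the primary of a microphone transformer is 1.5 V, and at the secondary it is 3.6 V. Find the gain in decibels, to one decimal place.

Voltage is an amplitude quantity, so gain = 20·log₁₀(V_out/V_in).
20·log₁₀(3.6/1.5) = 20·log₁₀(2.400) = 7.6 dB.

7.6 dB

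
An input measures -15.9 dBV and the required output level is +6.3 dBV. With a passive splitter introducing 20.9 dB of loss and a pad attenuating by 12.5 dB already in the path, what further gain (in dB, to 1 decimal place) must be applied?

The required make-up gain is the shortfall in the dB sum.
G = +6.3 − (-15.9) + 20.9 + 12.5 = 55.6 dB.

55.6 dB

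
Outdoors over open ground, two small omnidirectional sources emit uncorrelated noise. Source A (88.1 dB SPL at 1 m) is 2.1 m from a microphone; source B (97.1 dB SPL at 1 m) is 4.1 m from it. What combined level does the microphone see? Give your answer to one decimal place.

At the listener: L_A = 88.1 − 20·log₁₀(2.1) = 81.66 dB; L_B = 97.1 − 20·log₁₀(4.1) = 84.84 dB.
Combined: 10·log₁₀(10^(81.66/10)+10^(84.84/10)) = 86.5 dB SPL.

86.5 dB SPL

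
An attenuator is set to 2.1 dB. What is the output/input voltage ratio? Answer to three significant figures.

Voltage ratio = 10^(dB/20).
10^(-2.1/20) = 10^(-0.1050) = 0.785.

0.785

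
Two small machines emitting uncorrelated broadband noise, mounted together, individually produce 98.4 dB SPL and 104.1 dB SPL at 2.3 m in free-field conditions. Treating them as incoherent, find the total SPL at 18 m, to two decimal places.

87.26 dB SPL

Combined at 2.3 m: 10·log₁₀(10^(98.4/10)+10^(104.1/10)) = 105.135 dB SPL.
Then apply −20·log₁₀(18/2.3) = -17.871 dB → 87.26 dB SPL.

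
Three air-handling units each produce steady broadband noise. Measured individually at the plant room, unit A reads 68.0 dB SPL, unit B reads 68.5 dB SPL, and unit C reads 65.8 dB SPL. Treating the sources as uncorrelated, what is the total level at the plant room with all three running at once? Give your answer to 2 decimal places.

72.35 dB SPL

Uncorrelated sources add in intensity (power), not in dB.
L_total = 10·log₁₀(10^(68.0/10) + 10^(68.5/10) + 10^(65.8/10)) = 10·log₁₀(17190000) = 72.35 dB SPL.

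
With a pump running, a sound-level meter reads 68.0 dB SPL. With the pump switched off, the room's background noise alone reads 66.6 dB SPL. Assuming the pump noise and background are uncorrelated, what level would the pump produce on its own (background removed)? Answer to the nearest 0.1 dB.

62.4 dB SPL

Remove the background by subtracting linear intensities:
L_src = 10·log₁₀(10^(68.0/10) − 10^(66.6/10)) = 10·log₁₀(1739000) = 62.4 dB SPL.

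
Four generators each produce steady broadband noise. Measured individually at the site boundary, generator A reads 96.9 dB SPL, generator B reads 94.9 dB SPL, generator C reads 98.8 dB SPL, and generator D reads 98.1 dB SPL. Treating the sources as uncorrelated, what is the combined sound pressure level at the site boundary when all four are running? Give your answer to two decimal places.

103.43 dB SPL

Add the sources as powers (linear), then convert back to dB:
L_total = 10·log₁₀(10^(96.9/10) + 10^(94.9/10) + 10^(98.8/10) + 10^(98.1/10)) = 10·log₁₀(22030000000) = 103.43 dB SPL.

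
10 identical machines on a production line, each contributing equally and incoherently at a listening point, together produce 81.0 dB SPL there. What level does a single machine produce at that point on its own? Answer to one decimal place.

71.0 dB SPL

10 equal incoherent sources add 10·log₁₀(10) = 10.00 dB over one source.
L_one = 81.0 − 10.00 = 71.0 dB SPL.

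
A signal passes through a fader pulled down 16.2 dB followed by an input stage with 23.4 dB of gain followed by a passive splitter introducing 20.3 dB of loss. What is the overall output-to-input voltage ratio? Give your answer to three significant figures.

Net gain = (−16.2) + 23.4 + (−20.3) = -13.1 dB.
Voltage ratio = 10^(-13.1/20) = 0.221.

0.221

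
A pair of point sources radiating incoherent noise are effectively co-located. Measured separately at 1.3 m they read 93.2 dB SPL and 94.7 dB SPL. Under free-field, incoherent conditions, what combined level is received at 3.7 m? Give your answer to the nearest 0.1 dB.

Combined at 1.3 m: 10·log₁₀(10^(93.2/10)+10^(94.7/10)) = 97.02 dB SPL.
Then apply −20·log₁₀(3.7/1.3) = -9.09 dB → 87.9 dB SPL.

87.9 dB SPL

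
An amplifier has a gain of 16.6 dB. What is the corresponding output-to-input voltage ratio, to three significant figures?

Voltage ratio = 10^(dB/20).
10^(16.6/20) = 10^(0.8300) = 6.76.

6.76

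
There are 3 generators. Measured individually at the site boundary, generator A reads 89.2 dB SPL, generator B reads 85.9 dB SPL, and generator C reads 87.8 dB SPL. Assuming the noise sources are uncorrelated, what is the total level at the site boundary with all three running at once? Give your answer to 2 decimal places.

92.61 dB SPL

Incoherent sources sum as intensities:
L_total = 10·log₁₀(10^(89.2/10) + 10^(85.9/10) + 10^(87.8/10)) = 10·log₁₀(1823000000) = 92.61 dB SPL.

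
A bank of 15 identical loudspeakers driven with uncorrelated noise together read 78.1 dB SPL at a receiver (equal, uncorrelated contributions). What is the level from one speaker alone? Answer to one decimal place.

15 equal incoherent sources add 10·log₁₀(15) = 11.76 dB over one source.
L_one = 78.1 − 11.76 = 66.3 dB SPL.

66.3 dB SPL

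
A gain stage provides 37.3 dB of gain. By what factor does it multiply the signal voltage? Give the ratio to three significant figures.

73.3

Voltage ratio = 10^(dB/20).
10^(37.3/20) = 10^(1.865) = 73.3.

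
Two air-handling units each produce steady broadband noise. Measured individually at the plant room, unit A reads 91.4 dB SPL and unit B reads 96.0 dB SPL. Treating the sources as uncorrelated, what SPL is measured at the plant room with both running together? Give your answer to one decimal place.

97.3 dB SPL

Add the sources as powers (linear), then convert back to dB:
L_total = 10·log₁₀(10^(91.4/10) + 10^(96.0/10)) = 10·log₁₀(5361000000) = 97.3 dB SPL.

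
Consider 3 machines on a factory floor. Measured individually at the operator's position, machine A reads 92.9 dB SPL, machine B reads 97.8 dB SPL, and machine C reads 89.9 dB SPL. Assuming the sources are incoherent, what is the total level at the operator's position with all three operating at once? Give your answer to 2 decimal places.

99.52 dB SPL

Add the sources as powers (linear), then convert back to dB:
L_total = 10·log₁₀(10^(92.9/10) + 10^(97.8/10) + 10^(89.9/10)) = 10·log₁₀(8953000000) = 99.52 dB SPL.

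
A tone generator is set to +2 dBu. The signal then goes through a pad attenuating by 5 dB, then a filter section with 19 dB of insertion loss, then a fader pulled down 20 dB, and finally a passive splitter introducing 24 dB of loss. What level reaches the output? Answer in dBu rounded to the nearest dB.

-66 dBu

Gain stages sum in dB:
+2 − 5 − 19 − 20 − 24 = -66 dBu.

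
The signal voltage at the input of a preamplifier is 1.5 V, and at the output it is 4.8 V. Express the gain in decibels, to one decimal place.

10.1 dB

Voltage is an amplitude quantity, so gain = 20·log₁₀(V_out/V_in).
20·log₁₀(4.8/1.5) = 20·log₁₀(3.200) = 10.1 dB.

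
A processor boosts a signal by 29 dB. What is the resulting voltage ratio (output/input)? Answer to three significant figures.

28.2

Voltage ratio = 10^(dB/20).
10^(29/20) = 10^(1.450) = 28.2.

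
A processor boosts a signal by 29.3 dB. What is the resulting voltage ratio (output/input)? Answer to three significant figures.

29.2

Voltage ratio = 10^(dB/20).
10^(29.3/20) = 10^(1.465) = 29.2.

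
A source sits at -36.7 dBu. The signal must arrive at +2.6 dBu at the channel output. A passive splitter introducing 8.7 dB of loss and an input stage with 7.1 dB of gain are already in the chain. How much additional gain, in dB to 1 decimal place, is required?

40.9 dB

The required make-up gain is the shortfall in the dB sum.
G = +2.6 − (-36.7) + 8.7 − 7.1 = 40.9 dB.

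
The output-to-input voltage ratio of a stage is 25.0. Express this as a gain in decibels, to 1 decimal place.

28.0 dB

Voltage ratio → dB uses the 20·log₁₀ form:
20·log₁₀(25.0) = 28.0 dB.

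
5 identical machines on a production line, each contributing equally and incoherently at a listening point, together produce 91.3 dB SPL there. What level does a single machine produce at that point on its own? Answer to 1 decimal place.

5 equal incoherent sources add 10·log₁₀(5) = 6.99 dB over one source.
L_one = 91.3 − 6.99 = 84.3 dB SPL.

84.3 dB SPL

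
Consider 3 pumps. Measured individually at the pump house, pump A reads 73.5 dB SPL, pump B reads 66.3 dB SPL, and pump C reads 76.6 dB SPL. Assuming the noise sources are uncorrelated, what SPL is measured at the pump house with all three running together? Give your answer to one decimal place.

78.6 dB SPL

Uncorrelated sources add in intensity (power), not in dB.
L_total = 10·log₁₀(10^(73.5/10) + 10^(66.3/10) + 10^(76.6/10)) = 10·log₁₀(72360000) = 78.6 dB SPL.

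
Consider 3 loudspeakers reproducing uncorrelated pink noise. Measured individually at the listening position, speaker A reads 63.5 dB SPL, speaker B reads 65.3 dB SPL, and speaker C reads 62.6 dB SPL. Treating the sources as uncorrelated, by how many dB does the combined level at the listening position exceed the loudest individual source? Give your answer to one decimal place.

Uncorrelated sources add in intensity (power), not in dB.
L_total = 10·log₁₀(10^(63.5/10) + 10^(65.3/10) + 10^(62.6/10)) = 68.72 dB SPL.
Excess over the loudest (65.3 dB): 68.72 − 65.3 = 3.4 dB.

3.4 dB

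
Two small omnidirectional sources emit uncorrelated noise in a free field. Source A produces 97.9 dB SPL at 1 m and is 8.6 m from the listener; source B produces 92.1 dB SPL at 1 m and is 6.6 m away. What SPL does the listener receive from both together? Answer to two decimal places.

At the listener: L_A = 97.9 − 20·log₁₀(8.6) = 79.210 dB; L_B = 92.1 − 20·log₁₀(6.6) = 75.709 dB.
Combined: 10·log₁₀(10^(79.210/10)+10^(75.709/10)) = 80.81 dB SPL.

80.81 dB SPL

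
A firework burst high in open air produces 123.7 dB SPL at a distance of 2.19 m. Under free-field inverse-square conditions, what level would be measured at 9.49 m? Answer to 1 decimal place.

For a point source in a free field, ΔL = −20·log₁₀(d₂/d₁).
ΔL = −20·log₁₀(9.49/2.19) = -12.74 dB, so L₂ = 123.7 + (-12.74) = 111.0 dB SPL.

111.0 dB SPL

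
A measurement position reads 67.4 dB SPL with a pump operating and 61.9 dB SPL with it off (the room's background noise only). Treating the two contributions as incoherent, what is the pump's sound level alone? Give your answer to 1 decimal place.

Background correction is a power subtraction:
L_src = 10·log₁₀(10^(67.4/10) − 10^(61.9/10)) = 10·log₁₀(3947000) = 66.0 dB SPL.

66.0 dB SPL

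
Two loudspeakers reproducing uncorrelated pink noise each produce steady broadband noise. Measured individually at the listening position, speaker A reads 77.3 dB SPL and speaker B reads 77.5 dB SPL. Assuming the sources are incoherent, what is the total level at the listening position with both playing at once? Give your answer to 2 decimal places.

80.41 dB SPL

Uncorrelated sources add in intensity (power), not in dB.
L_total = 10·log₁₀(10^(77.3/10) + 10^(77.5/10)) = 10·log₁₀(109900000) = 80.41 dB SPL.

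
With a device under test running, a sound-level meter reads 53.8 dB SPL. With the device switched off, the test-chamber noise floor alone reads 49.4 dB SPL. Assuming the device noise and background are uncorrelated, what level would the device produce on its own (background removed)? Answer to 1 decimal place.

Subtract intensities: L_src = 10·log₁₀(10^(L_total/10) − 10^(L_bg/10)).
L_src = 10·log₁₀(10^(53.8/10) − 10^(49.4/10)) = 10·log₁₀(152800) = 51.8 dB SPL.

51.8 dB SPL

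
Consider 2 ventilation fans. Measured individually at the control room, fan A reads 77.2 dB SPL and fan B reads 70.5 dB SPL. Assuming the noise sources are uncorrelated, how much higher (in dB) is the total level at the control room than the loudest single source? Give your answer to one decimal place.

Uncorrelated sources add in intensity (power), not in dB.
L_total = 10·log₁₀(10^(77.2/10) + 10^(70.5/10)) = 78.04 dB SPL.
Excess over the loudest (77.2 dB): 78.04 − 77.2 = 0.8 dB.

0.8 dB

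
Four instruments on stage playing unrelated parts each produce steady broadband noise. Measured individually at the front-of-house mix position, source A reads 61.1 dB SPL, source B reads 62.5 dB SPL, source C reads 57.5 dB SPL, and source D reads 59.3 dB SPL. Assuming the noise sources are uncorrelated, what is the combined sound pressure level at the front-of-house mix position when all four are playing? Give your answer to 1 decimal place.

66.5 dB SPL

Uncorrelated sources add in intensity (power), not in dB.
L_total = 10·log₁₀(10^(61.1/10) + 10^(62.5/10) + 10^(57.5/10) + 10^(59.3/10)) = 10·log₁₀(4480000) = 66.5 dB SPL.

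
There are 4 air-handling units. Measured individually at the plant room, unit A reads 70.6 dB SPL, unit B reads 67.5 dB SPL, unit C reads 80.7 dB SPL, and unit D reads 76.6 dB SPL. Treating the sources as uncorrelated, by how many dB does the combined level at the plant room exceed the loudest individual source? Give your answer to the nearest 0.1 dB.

1.9 dB

Uncorrelated sources add in intensity (power), not in dB.
L_total = 10·log₁₀(10^(70.6/10) + 10^(67.5/10) + 10^(80.7/10) + 10^(76.6/10)) = 82.56 dB SPL.
Excess over the loudest (80.7 dB): 82.56 − 80.7 = 1.9 dB.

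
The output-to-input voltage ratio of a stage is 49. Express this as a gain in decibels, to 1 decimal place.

Voltage ratio → dB uses the 20·log₁₀ form:
20·log₁₀(49) = 33.8 dB.

33.8 dB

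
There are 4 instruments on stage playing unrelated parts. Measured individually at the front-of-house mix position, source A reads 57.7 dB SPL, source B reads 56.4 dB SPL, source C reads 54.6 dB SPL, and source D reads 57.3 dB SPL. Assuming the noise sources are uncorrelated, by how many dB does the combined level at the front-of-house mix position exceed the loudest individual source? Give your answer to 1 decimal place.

Incoherent sources sum as intensities:
L_total = 10·log₁₀(10^(57.7/10) + 10^(56.4/10) + 10^(54.6/10) + 10^(57.3/10)) = 62.67 dB SPL.
Excess over the loudest (57.7 dB): 62.67 − 57.7 = 5.0 dB.

5.0 dB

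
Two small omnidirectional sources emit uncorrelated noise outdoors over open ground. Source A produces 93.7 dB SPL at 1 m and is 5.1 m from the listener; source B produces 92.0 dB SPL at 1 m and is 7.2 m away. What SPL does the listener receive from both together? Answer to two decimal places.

80.82 dB SPL

At the listener: L_A = 93.7 − 20·log₁₀(5.1) = 79.549 dB; L_B = 92.0 − 20·log₁₀(7.2) = 74.853 dB.
Combined: 10·log₁₀(10^(79.549/10)+10^(74.853/10)) = 80.82 dB SPL.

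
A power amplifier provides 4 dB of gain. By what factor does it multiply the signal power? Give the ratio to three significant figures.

2.51

Power ratio = 10^(dB/10).
10^(4/10) = 10^(0.4000) = 2.51.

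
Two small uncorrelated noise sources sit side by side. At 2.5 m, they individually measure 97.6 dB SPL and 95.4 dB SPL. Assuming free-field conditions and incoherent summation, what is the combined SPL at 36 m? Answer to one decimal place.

Combined at 2.5 m: 10·log₁₀(10^(97.6/10)+10^(95.4/10)) = 99.65 dB SPL.
Then apply −20·log₁₀(36/2.5) = -23.17 dB → 76.5 dB SPL.

76.5 dB SPL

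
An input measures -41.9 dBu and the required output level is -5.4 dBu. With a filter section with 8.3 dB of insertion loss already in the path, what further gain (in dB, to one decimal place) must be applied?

The required make-up gain is the shortfall in the dB sum.
G = -5.4 − (-41.9) + 8.3 = 44.8 dB.

44.8 dB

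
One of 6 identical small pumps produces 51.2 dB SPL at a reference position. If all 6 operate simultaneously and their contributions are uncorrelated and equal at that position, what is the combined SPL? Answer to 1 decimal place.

59.0 dB SPL

6 equal incoherent sources raise the level by 10·log₁₀(6) = 7.78 dB.
L_total = 51.2 + 7.78 = 59.0 dB SPL.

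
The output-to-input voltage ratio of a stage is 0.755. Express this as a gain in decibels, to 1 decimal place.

Voltage ratio → dB uses the 20·log₁₀ form:
20·log₁₀(0.755) = -2.4 dB.

-2.4 dB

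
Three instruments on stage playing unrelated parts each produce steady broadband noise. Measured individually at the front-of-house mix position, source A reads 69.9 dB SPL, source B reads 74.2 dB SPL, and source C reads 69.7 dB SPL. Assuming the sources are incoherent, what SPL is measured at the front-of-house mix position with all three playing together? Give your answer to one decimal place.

Uncorrelated sources add in intensity (power), not in dB.
L_total = 10·log₁₀(10^(69.9/10) + 10^(74.2/10) + 10^(69.7/10)) = 10·log₁₀(45410000) = 76.6 dB SPL.

76.6 dB SPL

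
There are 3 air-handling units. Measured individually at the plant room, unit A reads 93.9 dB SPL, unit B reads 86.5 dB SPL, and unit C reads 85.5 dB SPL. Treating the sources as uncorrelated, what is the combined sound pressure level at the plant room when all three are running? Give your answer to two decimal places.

95.13 dB SPL

Uncorrelated sources add in intensity (power), not in dB.
L_total = 10·log₁₀(10^(93.9/10) + 10^(86.5/10) + 10^(85.5/10)) = 10·log₁₀(3256000000) = 95.13 dB SPL.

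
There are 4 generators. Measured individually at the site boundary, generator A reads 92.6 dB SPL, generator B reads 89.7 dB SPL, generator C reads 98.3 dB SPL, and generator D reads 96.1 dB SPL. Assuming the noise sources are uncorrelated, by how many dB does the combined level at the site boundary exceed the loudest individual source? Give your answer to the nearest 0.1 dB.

3.0 dB

Add the sources as powers (linear), then convert back to dB:
L_total = 10·log₁₀(10^(92.6/10) + 10^(89.7/10) + 10^(98.3/10) + 10^(96.1/10)) = 101.33 dB SPL.
Excess over the loudest (98.3 dB): 101.33 − 98.3 = 3.0 dB.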